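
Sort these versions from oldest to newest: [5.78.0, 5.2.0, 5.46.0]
[5.2.0, 5.46.0, 5.78.0]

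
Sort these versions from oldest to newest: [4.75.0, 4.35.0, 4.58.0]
[4.35.0, 4.58.0, 4.75.0]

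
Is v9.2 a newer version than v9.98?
No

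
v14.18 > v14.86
False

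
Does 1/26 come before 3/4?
Yes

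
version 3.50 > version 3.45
True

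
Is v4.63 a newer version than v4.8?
Yes. Version numbers are compared segment by segment as integers, not as decimals: minor version 63 > 8, so v4.63 > v4.8 (even though the decimal 4.63 < 4.8).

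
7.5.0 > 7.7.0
False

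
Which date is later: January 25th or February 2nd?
February 2nd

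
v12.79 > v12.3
True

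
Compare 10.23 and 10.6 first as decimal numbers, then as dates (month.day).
As decimals: 10.23 < 10.6. As dates: 10/23 is later than 10/6 (day 23 > day 6).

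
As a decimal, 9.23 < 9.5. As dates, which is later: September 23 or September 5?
September 23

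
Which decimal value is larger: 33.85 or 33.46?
33.85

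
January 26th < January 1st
False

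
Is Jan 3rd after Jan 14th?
No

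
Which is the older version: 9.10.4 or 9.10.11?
9.10.4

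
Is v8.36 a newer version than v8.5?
Yes. Version numbers are compared segment by segment as integers, not as decimals: minor version 36 > 5, so v8.36 > v8.5 (even though the decimal 8.36 < 8.5).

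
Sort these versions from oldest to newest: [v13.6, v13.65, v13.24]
[v13.6, v13.24, v13.65]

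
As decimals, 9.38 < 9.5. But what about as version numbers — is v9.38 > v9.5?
True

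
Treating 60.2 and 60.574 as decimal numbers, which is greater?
60.574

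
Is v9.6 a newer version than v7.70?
Yes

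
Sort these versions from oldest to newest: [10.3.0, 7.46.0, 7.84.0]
[7.46.0, 7.84.0, 10.3.0]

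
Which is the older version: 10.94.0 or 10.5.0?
10.5.0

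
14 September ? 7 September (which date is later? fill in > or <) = >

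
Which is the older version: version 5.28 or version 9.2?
version 5.28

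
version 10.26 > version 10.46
False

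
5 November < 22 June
False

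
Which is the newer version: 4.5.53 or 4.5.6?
4.5.53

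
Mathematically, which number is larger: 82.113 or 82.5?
82.5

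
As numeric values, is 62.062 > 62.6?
False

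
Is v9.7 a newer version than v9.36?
No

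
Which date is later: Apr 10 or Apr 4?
Apr 10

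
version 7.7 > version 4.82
True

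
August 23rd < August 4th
False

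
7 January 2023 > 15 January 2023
False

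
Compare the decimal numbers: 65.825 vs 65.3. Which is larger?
65.825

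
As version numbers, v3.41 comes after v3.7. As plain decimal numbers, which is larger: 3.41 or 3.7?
3.7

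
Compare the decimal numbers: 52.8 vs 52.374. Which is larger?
52.8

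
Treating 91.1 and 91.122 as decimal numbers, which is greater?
91.122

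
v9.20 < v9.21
True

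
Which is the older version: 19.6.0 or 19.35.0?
19.6.0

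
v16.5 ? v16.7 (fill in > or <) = <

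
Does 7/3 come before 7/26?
Yes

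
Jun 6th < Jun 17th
True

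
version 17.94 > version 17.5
True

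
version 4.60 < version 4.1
False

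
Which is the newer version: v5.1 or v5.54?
v5.54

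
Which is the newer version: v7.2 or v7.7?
v7.7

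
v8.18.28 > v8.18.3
True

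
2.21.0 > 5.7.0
False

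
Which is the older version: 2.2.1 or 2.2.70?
2.2.1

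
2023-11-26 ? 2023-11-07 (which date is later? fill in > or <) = >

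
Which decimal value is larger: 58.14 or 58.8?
58.8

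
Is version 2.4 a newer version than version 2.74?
No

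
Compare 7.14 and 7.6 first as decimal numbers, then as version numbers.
As decimals: 7.14 < 7.6. As versions: v7.14 > v7.6 (minor version 14 > 6).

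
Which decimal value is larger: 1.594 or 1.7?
1.7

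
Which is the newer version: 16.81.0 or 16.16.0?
16.81.0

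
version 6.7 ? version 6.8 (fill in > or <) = <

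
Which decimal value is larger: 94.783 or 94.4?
94.783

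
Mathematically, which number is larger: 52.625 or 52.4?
52.625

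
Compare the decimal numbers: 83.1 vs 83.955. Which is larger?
83.955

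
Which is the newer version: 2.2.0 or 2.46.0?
2.46.0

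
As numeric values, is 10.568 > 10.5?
True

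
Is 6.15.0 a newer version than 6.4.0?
Yes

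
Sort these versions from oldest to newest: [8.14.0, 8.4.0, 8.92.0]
[8.4.0, 8.14.0, 8.92.0]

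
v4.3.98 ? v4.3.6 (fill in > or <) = >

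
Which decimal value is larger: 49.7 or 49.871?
49.871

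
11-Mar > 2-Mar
True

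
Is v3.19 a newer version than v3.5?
Yes. Version numbers are compared segment by segment as integers, not as decimals: minor version 19 > 5, so v3.19 > v3.5 (even though the decimal 3.19 < 3.5).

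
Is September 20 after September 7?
Yes. Day 20 comes after day 7 in September — this is a date comparison, not a decimal one (the decimal 9.20 would be smaller than 9.7).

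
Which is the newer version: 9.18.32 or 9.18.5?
9.18.32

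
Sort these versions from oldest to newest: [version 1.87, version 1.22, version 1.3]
[version 1.3, version 1.22, version 1.87]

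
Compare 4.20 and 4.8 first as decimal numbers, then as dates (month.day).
As decimals: 4.20 < 4.8. As dates: 4/20 is later than 4/8 (day 20 > day 8).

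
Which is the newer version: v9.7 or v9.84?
v9.84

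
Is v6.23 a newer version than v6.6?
Yes. Version numbers are compared segment by segment as integers, not as decimals: minor version 23 > 6, so v6.23 > v6.6 (even though the decimal 6.23 < 6.6).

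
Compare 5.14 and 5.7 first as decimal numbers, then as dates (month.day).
As decimals: 5.14 < 5.7. As dates: 5/14 is later than 5/7 (day 14 > day 7).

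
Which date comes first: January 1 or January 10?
January 1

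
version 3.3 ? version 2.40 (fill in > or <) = >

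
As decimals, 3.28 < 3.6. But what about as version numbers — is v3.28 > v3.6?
True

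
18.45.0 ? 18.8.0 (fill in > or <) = >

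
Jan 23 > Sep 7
False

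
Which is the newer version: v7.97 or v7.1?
v7.97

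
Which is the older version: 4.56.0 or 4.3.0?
4.3.0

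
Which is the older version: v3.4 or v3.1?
v3.1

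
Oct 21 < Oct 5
False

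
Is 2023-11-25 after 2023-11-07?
Yes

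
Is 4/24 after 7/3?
No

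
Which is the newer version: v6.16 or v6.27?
v6.27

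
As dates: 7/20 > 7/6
True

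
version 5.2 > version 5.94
False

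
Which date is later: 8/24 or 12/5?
12/5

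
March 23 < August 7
True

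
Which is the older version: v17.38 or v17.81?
v17.38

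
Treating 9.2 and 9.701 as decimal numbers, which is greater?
9.701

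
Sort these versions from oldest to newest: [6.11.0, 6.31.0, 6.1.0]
[6.1.0, 6.11.0, 6.31.0]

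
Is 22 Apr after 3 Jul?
No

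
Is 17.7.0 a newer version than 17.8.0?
No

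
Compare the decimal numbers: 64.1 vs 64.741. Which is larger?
64.741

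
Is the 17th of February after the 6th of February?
Yes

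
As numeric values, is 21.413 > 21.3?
True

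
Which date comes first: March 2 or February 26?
February 26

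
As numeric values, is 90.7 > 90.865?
False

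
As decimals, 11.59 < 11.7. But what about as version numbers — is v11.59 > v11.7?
True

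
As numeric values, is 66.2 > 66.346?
False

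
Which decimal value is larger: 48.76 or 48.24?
48.76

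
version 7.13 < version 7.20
True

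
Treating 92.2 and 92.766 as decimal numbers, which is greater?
92.766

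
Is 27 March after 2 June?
No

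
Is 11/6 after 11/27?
No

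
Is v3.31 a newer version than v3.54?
No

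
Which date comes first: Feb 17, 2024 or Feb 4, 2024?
Feb 4, 2024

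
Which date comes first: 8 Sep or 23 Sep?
8 Sep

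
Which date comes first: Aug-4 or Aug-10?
Aug-4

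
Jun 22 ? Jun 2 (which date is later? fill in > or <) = >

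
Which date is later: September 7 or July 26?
September 7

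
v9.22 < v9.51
True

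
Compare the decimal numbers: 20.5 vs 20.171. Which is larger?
20.5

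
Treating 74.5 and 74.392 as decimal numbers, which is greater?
74.5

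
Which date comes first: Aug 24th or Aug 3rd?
Aug 3rd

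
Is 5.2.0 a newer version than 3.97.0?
Yes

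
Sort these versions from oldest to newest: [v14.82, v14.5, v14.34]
[v14.5, v14.34, v14.82]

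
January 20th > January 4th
True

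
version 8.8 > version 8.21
False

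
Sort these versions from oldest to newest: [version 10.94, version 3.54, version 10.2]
[version 3.54, version 10.2, version 10.94]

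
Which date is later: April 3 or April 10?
April 10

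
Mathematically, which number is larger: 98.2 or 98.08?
98.2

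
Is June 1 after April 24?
Yes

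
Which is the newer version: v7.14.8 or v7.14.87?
v7.14.87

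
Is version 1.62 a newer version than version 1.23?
Yes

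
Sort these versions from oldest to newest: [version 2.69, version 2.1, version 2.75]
[version 2.1, version 2.69, version 2.75]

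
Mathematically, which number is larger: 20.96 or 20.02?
20.96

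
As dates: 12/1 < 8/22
False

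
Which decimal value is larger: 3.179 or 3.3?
3.3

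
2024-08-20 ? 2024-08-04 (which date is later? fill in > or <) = >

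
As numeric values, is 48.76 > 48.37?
True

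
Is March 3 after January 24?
Yes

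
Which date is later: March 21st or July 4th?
July 4th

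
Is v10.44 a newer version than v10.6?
Yes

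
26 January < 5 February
True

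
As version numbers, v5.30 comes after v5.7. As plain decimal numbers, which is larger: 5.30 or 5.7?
5.7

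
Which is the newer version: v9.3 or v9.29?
v9.29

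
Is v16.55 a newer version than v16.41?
Yes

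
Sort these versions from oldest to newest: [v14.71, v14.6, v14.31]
[v14.6, v14.31, v14.71]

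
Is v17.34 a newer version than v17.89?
No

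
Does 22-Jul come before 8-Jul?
No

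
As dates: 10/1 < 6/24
False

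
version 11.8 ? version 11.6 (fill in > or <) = >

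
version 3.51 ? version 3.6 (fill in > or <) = >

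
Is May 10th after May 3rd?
Yes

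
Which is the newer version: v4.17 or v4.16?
v4.17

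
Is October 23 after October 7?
Yes. Day 23 comes after day 7 in October — this is a date comparison, not a decimal one (the decimal 10.23 would be smaller than 10.7).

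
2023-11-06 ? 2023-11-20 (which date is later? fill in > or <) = <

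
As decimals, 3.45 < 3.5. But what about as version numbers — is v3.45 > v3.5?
True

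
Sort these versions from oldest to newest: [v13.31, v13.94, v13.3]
[v13.3, v13.31, v13.94]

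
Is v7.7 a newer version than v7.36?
No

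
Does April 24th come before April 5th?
No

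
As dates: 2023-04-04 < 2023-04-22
True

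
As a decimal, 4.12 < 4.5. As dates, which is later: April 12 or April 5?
April 12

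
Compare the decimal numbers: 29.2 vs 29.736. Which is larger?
29.736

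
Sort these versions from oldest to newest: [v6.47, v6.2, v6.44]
[v6.2, v6.44, v6.47]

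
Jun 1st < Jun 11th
True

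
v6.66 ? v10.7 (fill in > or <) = <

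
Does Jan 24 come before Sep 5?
Yes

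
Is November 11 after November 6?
Yes. Day 11 comes after day 6 in November — this is a date comparison, not a decimal one (the decimal 11.11 would be smaller than 11.6).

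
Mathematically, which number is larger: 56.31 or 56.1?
56.31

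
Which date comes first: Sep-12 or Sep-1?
Sep-1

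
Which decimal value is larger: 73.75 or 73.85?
73.85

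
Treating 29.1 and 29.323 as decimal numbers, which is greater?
29.323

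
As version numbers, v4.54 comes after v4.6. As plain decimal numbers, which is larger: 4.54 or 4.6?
4.6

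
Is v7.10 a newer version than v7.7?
Yes. Version numbers are compared segment by segment as integers, not as decimals: minor version 10 > 7, so v7.10 > v7.7 (even though the decimal 7.10 < 7.7).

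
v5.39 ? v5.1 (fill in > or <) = >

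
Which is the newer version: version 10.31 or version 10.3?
version 10.31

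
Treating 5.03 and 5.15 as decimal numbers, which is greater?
5.15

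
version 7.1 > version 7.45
False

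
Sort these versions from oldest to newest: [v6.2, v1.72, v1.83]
[v1.72, v1.83, v6.2]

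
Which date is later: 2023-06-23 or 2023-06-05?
2023-06-23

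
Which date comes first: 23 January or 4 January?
4 January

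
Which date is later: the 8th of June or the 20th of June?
the 20th of June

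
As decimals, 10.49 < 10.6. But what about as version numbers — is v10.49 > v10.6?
True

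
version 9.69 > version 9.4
True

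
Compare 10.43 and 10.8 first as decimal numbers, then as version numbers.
As decimals: 10.43 < 10.8. As versions: v10.43 > v10.8 (minor version 43 > 8).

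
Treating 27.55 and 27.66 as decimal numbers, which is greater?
27.66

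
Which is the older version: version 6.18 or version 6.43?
version 6.18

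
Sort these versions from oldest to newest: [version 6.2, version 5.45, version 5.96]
[version 5.45, version 5.96, version 6.2]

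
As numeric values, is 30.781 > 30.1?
True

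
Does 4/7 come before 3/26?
No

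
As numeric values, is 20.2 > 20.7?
False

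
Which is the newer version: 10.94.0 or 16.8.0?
16.8.0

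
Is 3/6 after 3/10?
No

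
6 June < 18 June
True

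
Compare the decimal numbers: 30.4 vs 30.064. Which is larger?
30.4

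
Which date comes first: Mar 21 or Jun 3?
Mar 21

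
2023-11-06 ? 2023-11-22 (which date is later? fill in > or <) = <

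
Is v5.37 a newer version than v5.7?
Yes. Version numbers are compared segment by segment as integers, not as decimals: minor version 37 > 7, so v5.37 > v5.7 (even though the decimal 5.37 < 5.7).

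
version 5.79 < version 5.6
False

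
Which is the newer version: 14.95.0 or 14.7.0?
14.95.0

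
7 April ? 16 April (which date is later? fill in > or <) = <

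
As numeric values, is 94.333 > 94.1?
True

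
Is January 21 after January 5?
Yes. Day 21 comes after day 5 in January — this is a date comparison, not a decimal one (the decimal 1.21 would be smaller than 1.5).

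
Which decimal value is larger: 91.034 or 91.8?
91.8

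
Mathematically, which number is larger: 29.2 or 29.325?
29.325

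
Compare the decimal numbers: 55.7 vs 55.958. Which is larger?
55.958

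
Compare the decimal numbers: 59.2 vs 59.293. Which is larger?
59.293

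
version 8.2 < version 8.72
True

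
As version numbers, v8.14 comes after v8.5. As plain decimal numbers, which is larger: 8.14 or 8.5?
8.5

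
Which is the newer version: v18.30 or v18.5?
v18.30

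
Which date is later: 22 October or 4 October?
22 October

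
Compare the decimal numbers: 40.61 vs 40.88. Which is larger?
40.88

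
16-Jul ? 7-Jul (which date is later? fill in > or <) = >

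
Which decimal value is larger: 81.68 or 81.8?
81.8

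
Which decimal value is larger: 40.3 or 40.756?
40.756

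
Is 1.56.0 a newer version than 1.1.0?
Yes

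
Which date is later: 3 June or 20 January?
3 June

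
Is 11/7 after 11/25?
No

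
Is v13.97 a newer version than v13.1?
Yes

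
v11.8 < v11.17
True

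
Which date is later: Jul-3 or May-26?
Jul-3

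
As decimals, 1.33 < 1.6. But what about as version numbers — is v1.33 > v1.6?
True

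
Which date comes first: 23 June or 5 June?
5 June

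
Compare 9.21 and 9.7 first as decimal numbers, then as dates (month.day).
As decimals: 9.21 < 9.7. As dates: 9/21 is later than 9/7 (day 21 > day 7).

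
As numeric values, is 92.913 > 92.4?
True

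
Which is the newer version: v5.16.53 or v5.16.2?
v5.16.53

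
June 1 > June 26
False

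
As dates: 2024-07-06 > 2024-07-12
False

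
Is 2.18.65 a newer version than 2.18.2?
Yes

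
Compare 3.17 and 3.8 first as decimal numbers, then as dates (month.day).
As decimals: 3.17 < 3.8. As dates: 3/17 is later than 3/8 (day 17 > day 8).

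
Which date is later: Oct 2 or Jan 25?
Oct 2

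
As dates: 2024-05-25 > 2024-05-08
True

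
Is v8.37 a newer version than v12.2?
No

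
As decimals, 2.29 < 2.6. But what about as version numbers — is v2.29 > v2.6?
True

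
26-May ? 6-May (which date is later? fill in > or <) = >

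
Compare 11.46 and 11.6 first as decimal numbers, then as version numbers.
As decimals: 11.46 < 11.6. As versions: v11.46 > v11.6 (minor version 46 > 6).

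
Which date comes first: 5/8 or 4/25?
4/25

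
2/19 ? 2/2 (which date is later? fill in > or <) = >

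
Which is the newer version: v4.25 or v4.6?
v4.25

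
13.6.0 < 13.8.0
True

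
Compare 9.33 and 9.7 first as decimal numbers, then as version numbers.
As decimals: 9.33 < 9.7. As versions: v9.33 > v9.7 (minor version 33 > 7).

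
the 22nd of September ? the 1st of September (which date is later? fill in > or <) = >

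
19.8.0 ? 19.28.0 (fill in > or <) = <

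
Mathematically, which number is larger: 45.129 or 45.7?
45.7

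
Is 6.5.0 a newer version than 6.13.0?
No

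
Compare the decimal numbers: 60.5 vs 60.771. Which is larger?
60.771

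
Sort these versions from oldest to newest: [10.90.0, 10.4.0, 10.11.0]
[10.4.0, 10.11.0, 10.90.0]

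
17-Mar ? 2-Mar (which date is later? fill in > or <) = >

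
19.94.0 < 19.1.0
False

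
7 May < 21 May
True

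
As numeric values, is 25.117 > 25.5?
False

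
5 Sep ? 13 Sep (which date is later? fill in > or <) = <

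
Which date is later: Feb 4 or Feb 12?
Feb 12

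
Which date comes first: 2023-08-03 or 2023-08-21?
2023-08-03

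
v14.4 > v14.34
False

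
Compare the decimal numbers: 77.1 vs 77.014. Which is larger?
77.1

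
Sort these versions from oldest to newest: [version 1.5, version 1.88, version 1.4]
[version 1.4, version 1.5, version 1.88]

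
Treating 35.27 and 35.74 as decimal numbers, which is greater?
35.74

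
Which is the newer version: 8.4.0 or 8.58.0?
8.58.0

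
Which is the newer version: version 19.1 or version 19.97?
version 19.97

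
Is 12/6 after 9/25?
Yes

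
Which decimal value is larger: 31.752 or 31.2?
31.752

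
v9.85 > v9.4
True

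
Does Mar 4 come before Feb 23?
No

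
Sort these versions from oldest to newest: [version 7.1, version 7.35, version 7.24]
[version 7.1, version 7.24, version 7.35]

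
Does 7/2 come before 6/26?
No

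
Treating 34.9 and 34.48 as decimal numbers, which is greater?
34.9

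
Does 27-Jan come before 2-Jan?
No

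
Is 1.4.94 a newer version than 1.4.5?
Yes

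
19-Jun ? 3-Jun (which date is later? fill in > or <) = >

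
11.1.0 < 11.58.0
True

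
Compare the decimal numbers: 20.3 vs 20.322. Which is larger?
20.322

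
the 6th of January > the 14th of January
False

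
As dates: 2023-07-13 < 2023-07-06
False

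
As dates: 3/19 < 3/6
False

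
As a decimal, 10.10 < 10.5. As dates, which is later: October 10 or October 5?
October 10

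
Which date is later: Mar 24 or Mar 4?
Mar 24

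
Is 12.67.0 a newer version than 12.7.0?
Yes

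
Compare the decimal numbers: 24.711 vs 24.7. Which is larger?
24.711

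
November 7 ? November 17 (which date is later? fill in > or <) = <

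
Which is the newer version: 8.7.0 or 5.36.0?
8.7.0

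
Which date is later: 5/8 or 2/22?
5/8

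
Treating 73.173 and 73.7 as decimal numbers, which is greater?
73.7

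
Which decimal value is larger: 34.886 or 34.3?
34.886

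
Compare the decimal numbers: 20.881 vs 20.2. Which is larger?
20.881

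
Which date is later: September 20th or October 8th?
October 8th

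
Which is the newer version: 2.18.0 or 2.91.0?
2.91.0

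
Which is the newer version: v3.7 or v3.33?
v3.33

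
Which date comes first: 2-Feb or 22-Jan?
22-Jan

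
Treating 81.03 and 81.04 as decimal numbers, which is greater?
81.04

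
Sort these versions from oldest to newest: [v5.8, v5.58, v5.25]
[v5.8, v5.25, v5.58]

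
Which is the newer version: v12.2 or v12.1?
v12.2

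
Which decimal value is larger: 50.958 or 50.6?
50.958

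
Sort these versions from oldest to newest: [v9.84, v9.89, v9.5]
[v9.5, v9.84, v9.89]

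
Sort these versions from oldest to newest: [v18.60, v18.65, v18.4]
[v18.4, v18.60, v18.65]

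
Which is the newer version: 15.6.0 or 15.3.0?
15.6.0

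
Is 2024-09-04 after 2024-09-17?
No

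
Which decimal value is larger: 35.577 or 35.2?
35.577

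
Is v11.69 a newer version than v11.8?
Yes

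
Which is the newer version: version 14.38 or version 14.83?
version 14.83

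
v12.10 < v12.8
False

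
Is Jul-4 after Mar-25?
Yes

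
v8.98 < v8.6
False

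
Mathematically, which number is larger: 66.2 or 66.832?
66.832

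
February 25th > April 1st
False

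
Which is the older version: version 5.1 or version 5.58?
version 5.1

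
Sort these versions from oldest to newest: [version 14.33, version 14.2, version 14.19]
[version 14.2, version 14.19, version 14.33]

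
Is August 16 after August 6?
Yes. Day 16 comes after day 6 in August — this is a date comparison, not a decimal one (the decimal 8.16 would be smaller than 8.6).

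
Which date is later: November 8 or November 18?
November 18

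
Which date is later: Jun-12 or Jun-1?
Jun-12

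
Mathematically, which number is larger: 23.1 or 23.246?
23.246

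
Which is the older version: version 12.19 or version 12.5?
version 12.5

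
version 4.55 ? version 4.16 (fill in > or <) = >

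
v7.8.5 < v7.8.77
True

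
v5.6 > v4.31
True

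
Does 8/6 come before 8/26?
Yes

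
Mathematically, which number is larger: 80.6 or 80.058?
80.6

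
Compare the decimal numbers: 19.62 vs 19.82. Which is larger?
19.82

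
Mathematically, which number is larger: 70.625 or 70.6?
70.625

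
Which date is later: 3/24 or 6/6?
6/6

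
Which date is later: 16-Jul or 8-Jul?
16-Jul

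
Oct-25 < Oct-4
False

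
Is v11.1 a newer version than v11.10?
No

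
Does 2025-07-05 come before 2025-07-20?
Yes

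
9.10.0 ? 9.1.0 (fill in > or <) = >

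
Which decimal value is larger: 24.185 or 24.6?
24.6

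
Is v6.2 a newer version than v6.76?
No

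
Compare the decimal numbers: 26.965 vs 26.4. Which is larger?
26.965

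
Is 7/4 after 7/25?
No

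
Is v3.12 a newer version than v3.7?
Yes. Version numbers are compared segment by segment as integers, not as decimals: minor version 12 > 7, so v3.12 > v3.7 (even though the decimal 3.12 < 3.7).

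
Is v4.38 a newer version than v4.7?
Yes. Version numbers are compared segment by segment as integers, not as decimals: minor version 38 > 7, so v4.38 > v4.7 (even though the decimal 4.38 < 4.7).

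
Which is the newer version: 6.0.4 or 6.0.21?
6.0.21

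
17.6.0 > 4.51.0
True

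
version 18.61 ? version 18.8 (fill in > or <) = >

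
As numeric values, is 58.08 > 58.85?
False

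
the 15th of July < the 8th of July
False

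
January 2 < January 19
True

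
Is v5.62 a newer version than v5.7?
Yes. Version numbers are compared segment by segment as integers, not as decimals: minor version 62 > 7, so v5.62 > v5.7 (even though the decimal 5.62 < 5.7).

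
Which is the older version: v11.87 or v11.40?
v11.40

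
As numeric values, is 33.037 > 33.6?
False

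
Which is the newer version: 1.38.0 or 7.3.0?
7.3.0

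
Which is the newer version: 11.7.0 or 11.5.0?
11.7.0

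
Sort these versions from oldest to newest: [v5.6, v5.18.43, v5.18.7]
[v5.6, v5.18.7, v5.18.43]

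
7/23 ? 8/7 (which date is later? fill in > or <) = <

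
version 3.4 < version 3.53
True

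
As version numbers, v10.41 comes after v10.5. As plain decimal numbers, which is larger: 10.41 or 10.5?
10.5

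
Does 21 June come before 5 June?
No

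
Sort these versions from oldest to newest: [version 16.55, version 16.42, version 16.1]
[version 16.1, version 16.42, version 16.55]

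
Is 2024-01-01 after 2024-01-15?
No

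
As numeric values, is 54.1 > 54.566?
False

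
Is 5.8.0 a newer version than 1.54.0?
Yes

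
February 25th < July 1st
True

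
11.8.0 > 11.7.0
True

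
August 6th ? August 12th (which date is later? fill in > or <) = <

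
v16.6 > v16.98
False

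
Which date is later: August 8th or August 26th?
August 26th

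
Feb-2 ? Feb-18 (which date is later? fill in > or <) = <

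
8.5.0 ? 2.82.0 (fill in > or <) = >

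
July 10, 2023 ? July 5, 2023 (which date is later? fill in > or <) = >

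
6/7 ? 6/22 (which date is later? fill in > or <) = <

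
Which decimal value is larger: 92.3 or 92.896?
92.896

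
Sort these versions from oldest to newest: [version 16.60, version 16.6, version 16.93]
[version 16.6, version 16.60, version 16.93]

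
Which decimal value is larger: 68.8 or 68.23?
68.8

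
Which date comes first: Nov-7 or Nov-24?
Nov-7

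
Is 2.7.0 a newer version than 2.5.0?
Yes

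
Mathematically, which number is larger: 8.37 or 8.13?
8.37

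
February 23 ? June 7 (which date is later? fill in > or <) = <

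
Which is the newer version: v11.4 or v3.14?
v11.4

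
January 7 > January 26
False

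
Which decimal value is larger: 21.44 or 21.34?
21.44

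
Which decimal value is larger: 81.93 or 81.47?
81.93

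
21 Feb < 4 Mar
True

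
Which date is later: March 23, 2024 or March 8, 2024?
March 23, 2024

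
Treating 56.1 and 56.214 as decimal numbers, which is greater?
56.214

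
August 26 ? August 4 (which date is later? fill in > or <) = >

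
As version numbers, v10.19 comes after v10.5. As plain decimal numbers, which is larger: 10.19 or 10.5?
10.5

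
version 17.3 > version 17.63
False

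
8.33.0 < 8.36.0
True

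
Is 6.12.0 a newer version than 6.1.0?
Yes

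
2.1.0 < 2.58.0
True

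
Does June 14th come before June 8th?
No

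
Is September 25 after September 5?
Yes. Day 25 comes after day 5 in September — this is a date comparison, not a decimal one (the decimal 9.25 would be smaller than 9.5).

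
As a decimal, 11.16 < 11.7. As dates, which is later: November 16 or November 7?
November 16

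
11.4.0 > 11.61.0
False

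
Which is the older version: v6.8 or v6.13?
v6.8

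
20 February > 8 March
False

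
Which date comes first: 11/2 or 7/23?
7/23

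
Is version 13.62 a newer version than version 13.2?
Yes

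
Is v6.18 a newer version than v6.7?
Yes. Version numbers are compared segment by segment as integers, not as decimals: minor version 18 > 7, so v6.18 > v6.7 (even though the decimal 6.18 < 6.7).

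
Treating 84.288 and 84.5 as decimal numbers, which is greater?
84.5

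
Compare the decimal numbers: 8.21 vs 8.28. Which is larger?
8.28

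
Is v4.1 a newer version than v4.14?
No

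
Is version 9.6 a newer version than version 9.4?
Yes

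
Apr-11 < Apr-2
False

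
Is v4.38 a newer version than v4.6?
Yes. Version numbers are compared segment by segment as integers, not as decimals: minor version 38 > 6, so v4.38 > v4.6 (even though the decimal 4.38 < 4.6).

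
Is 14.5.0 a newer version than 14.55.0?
No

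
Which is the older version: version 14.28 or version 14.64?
version 14.28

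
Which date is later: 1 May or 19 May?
19 May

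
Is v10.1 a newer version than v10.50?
No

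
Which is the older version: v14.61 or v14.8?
v14.8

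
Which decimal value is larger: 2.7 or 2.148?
2.7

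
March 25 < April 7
True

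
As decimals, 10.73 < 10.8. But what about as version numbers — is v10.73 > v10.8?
True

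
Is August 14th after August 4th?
Yes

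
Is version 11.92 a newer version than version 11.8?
Yes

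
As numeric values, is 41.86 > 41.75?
True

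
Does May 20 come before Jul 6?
Yes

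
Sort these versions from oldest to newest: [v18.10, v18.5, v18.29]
[v18.5, v18.10, v18.29]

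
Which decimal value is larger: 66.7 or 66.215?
66.7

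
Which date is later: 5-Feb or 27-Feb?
27-Feb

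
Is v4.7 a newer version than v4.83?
No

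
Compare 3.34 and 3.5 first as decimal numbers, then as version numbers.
As decimals: 3.34 < 3.5. As versions: v3.34 > v3.5 (minor version 34 > 5).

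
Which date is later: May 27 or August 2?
August 2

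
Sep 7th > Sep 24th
False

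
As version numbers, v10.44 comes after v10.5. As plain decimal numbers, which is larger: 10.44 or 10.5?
10.5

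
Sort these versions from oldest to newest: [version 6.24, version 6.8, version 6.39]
[version 6.8, version 6.24, version 6.39]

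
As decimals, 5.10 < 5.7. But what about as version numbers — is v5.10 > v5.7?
True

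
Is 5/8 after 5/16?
No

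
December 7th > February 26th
True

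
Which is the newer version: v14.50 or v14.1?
v14.50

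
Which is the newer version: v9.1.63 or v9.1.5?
v9.1.63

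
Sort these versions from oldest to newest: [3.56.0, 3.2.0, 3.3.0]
[3.2.0, 3.3.0, 3.56.0]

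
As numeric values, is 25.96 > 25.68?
True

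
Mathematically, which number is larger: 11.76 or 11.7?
11.76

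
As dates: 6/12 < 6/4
False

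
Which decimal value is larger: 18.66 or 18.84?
18.84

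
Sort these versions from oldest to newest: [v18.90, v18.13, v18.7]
[v18.7, v18.13, v18.90]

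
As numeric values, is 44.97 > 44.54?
True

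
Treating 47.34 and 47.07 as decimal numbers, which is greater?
47.34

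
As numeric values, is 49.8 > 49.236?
True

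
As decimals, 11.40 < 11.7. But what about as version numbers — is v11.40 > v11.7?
True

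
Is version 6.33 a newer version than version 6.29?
Yes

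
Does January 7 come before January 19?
Yes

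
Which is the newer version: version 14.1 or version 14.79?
version 14.79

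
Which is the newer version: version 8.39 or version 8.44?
version 8.44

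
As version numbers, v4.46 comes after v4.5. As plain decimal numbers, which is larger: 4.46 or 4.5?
4.5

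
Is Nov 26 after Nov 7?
Yes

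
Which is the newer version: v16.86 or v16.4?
v16.86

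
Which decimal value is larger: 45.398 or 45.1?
45.398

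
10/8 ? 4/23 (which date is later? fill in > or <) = >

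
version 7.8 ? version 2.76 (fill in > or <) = >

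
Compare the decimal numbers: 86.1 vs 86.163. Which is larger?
86.163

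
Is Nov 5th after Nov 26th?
No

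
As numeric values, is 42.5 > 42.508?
False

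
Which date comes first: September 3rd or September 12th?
September 3rd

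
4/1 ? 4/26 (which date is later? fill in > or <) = <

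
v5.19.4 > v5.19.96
False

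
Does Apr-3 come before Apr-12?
Yes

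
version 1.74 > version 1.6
True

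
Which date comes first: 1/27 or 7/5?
1/27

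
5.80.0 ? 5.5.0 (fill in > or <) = >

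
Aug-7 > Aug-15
False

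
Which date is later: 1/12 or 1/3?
1/12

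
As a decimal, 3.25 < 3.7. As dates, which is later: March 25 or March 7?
March 25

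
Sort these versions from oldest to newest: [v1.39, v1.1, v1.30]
[v1.1, v1.30, v1.39]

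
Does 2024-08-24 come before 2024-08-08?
No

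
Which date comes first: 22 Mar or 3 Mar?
3 Mar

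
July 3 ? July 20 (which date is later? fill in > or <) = <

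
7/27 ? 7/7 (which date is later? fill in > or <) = >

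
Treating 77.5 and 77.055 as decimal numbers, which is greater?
77.5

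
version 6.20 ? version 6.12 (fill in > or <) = >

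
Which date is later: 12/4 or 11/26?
12/4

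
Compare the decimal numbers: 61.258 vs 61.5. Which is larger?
61.5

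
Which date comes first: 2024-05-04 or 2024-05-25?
2024-05-04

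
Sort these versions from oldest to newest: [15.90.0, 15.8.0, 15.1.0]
[15.1.0, 15.8.0, 15.90.0]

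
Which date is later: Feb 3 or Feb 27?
Feb 27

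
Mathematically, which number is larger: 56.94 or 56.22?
56.94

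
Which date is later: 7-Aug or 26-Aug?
26-Aug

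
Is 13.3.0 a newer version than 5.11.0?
Yes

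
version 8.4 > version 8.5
False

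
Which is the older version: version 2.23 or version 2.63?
version 2.23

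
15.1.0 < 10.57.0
False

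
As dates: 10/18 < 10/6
False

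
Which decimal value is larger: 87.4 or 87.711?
87.711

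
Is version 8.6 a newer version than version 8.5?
Yes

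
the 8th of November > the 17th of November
False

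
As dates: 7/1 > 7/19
False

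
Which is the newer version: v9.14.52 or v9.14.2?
v9.14.52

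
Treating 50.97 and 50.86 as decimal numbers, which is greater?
50.97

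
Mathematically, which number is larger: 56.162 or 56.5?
56.5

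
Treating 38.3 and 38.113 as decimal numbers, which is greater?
38.3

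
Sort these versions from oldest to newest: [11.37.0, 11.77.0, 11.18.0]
[11.18.0, 11.37.0, 11.77.0]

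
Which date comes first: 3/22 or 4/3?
3/22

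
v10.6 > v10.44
False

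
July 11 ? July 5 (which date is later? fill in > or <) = >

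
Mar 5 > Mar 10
False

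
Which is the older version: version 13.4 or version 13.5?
version 13.4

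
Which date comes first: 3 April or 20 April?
3 April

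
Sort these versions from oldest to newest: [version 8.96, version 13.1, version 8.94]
[version 8.94, version 8.96, version 13.1]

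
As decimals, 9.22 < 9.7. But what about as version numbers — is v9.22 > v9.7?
True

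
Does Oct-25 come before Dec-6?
Yes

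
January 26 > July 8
False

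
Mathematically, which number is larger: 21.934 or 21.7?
21.934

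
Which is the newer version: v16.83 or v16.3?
v16.83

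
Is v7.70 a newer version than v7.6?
Yes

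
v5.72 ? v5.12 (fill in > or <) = >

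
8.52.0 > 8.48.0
True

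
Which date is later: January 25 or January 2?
January 25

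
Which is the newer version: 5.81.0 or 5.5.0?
5.81.0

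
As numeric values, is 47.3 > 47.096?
True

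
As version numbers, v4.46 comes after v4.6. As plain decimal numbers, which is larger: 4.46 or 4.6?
4.6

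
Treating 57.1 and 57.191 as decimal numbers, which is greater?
57.191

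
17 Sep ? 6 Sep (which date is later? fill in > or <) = >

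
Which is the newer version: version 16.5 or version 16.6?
version 16.6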